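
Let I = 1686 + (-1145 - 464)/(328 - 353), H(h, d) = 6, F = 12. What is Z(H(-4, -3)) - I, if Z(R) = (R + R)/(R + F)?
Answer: -131227/75 ≈ -1749.7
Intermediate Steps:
Z(R) = 2*R/(12 + R) (Z(R) = (R + R)/(R + 12) = (2*R)/(12 + R) = 2*R/(12 + R))
I = 43759/25 (I = 1686 - 1609/(-25) = 1686 - 1609*(-1/25) = 1686 + 1609/25 = 43759/25 ≈ 1750.4)
Z(H(-4, -3)) - I = 2*6/(12 + 6) - 1*43759/25 = 2*6/18 - 43759/25 = 2*6*(1/18) - 43759/25 = ⅔ - 43759/25 = -131227/75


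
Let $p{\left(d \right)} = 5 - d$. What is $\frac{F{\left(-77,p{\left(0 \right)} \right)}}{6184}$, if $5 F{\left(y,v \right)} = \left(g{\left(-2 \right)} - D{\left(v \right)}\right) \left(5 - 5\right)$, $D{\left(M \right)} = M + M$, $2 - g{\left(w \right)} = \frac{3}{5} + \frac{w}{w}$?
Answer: $0$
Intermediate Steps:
$g{\left(w \right)} = \frac{2}{5}$ ($g{\left(w \right)} = 2 - \left(\frac{3}{5} + \frac{w}{w}\right) = 2 - \left(3 \cdot \frac{1}{5} + 1\right) = 2 - \left(\frac{3}{5} + 1\right) = 2 - \frac{8}{5} = \frac{2}{5}$)
$D{\left(M \right)} = 2 M$
$F{\left(y,v \right)} = 0$ ($F{\left(y,v \right)} = \frac{\left(\frac{2}{5} - 2 v\right) \left(5 - 5\right)}{5} = \frac{\left(\frac{2}{5} - 2 v\right) 0}{5} = \frac{1}{5} \cdot 0 = 0$)
$\frac{F{\left(-77,p{\left(0 \right)} \right)}}{6184} = \frac{0}{6184} = 0 \cdot \frac{1}{6184} = 0$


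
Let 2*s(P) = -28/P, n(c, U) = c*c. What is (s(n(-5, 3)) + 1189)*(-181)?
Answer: -5377691/25 ≈ -2.1511e+5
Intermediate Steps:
n(c, U) = c**2
s(P) = -14/P (s(P) = (-28/P)/2 = -14/P)
(s(n(-5, 3)) + 1189)*(-181) = (-14/((-5)**2) + 1189)*(-181) = (-14/25 + 1189)*(-181) = (29711/25)*(-181) = -5377691/25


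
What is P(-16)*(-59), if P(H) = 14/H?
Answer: 413/8 ≈ 51.625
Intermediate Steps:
P(-16)*(-59) = (14/(-16))*(-59) = (14*(-1/16))*(-59) = -7/8*(-59) = 413/8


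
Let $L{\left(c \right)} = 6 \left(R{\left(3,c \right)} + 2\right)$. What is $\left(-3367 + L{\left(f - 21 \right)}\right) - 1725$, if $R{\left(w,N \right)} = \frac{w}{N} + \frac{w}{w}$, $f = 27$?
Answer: $-5071$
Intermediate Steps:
$R{\left(w,N \right)} = 1 + \frac{w}{N}$ ($R{\left(w,N \right)} = \frac{w}{N} + 1 = 1 + \frac{w}{N}$)
$L{\left(c \right)} = 12 + \frac{6 \left(3 + c\right)}{c}$ ($L{\left(c \right)} = 6 \left(\frac{c + 3}{c} + 2\right) = 6 \left(\frac{3 + c}{c} + 2\right) = 6 \left(2 + \frac{3 + c}{c}\right) = 12 + \frac{6 \left(3 + c\right)}{c}$)
$\left(-3367 + L{\left(f - 21 \right)}\right) - 1725 = \left(-3367 + \left(18 + \frac{18}{27 - 21}\right)\right) - 1725 = \left(-3367 + \left(18 + \frac{18}{6}\right)\right) - 1725 = \left(-3367 + \left(18 + 18 \cdot \frac{1}{6}\right)\right) - 1725 = \left(-3367 + \left(18 + 3\right)\right) - 1725 = \left(-3367 + 21\right) - 1725 = -3346 - 1725 = -5071$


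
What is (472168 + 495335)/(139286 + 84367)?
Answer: 322501/74551 ≈ 4.3259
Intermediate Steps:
(472168 + 495335)/(139286 + 84367) = 967503/223653 = 967503*(1/223653) = 322501/74551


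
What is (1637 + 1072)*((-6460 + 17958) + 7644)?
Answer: 51855678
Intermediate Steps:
(1637 + 1072)*((-6460 + 17958) + 7644) = 2709*(11498 + 7644) = 2709*19142 = 51855678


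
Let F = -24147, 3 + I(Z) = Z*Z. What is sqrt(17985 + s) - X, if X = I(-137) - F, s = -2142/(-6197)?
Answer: -42913 + sqrt(690687793839)/6197 ≈ -42779.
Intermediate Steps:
s = 2142/6197 (s = -2142*(-1/6197) = 2142/6197 ≈ 0.34565)
I(Z) = -3 + Z**2 (I(Z) = -3 + Z*Z = -3 + Z**2)
X = 42913 (X = (-3 + (-137)**2) - 1*(-24147) = (-3 + 18769) + 24147 = 18766 + 24147 = 42913)
sqrt(17985 + s) - X = sqrt(17985 + 2142/6197) - 1*42913 = sqrt(111455187/6197) - 42913 = sqrt(690687793839)/6197 - 42913 = -42913 + sqrt(690687793839)/6197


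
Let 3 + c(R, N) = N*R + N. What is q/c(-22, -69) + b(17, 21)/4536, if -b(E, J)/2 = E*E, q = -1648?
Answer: -692593/546588 ≈ -1.2671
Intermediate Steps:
c(R, N) = -3 + N + N*R (c(R, N) = -3 + (N*R + N) = -3 + (N + N*R) = -3 + N + N*R)
b(E, J) = -2*E² (b(E, J) = -2*E*E = -2*E²)
q/c(-22, -69) + b(17, 21)/4536 = -1648/(-3 - 69 - 69*(-22)) - 2*17²/4536 = -1648/(-3 - 69 + 1518) - 2*289*(1/4536) = -1648/1446 - 578*1/4536 = -1648*1/1446 - 289/2268 = -824/723 - 289/2268 = -692593/546588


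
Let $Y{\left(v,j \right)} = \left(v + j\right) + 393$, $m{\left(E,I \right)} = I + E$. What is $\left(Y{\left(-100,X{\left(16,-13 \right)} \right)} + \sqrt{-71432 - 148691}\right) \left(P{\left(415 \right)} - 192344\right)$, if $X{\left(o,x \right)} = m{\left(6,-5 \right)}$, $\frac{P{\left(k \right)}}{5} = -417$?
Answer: $-57162126 - 194429 i \sqrt{220123} \approx -5.7162 \cdot 10^{7} - 9.1221 \cdot 10^{7} i$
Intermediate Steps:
$P{\left(k \right)} = -2085$ ($P{\left(k \right)} = 5 \left(-417\right) = -2085$)
$m{\left(E,I \right)} = E + I$
$X{\left(o,x \right)} = 1$ ($X{\left(o,x \right)} = 6 - 5 = 1$)
$Y{\left(v,j \right)} = 393 + j + v$ ($Y{\left(v,j \right)} = \left(j + v\right) + 393 = 393 + j + v$)
$\left(Y{\left(-100,X{\left(16,-13 \right)} \right)} + \sqrt{-71432 - 148691}\right) \left(P{\left(415 \right)} - 192344\right) = \left(\left(393 + 1 - 100\right) + \sqrt{-71432 - 148691}\right) \left(-2085 - 192344\right) = \left(294 + \sqrt{-220123}\right) \left(-194429\right) = \left(294 + i \sqrt{220123}\right) \left(-194429\right) = -57162126 - 194429 i \sqrt{220123}$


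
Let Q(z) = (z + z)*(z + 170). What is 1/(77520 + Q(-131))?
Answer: 1/67302 ≈ 1.4858e-5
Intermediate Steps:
Q(z) = 2*z*(170 + z) (Q(z) = (2*z)*(170 + z) = 2*z*(170 + z))
1/(77520 + Q(-131)) = 1/(77520 + 2*(-131)*(170 - 131)) = 1/(77520 + 2*(-131)*39) = 1/(77520 - 10218) = 1/67302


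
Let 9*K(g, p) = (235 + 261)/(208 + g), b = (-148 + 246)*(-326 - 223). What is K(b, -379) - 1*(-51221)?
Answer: 12353121985/241173 ≈ 51221.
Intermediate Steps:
b = -53802 (b = 98*(-549) = -53802)
K(g, p) = 496/(9*(208 + g)) (K(g, p) = ((235 + 261)/(208 + g))/9 = (496/(208 + g))/9 = 496/(9*(208 + g)))
K(b, -379) - 1*(-51221) = 496/(9*(208 - 53802)) - 1*(-51221) = (496/9)/(-53594) + 51221 = (496/9)*(-1/53594) + 51221 = -248/241173 + 51221 = 12353121985/241173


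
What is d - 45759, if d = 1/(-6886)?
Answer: -315096475/6886 ≈ -45759.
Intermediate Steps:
d = -1/6886 ≈ -0.00014522
d - 45759 = -1/6886 - 45759 = -315096475/6886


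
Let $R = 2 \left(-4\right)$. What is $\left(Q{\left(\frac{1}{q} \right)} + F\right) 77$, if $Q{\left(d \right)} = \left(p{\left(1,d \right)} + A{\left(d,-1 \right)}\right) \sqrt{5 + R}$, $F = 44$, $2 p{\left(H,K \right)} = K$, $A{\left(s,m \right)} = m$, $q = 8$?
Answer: $3388 - \frac{1155 i \sqrt{3}}{16} \approx 3388.0 - 125.03 i$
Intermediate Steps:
$p{\left(H,K \right)} = \frac{K}{2}$
$R = -8$
$Q{\left(d \right)} = i \sqrt{3} \left(-1 + \frac{d}{2}\right)$ ($Q{\left(d \right)} = \left(\frac{d}{2} - 1\right) \sqrt{5 - 8} = \left(-1 + \frac{d}{2}\right) \sqrt{-3} = \left(-1 + \frac{d}{2}\right) i \sqrt{3} = i \sqrt{3} \left(-1 + \frac{d}{2}\right)$)
$\left(Q{\left(\frac{1}{q} \right)} + F\right) 77 = \left(\frac{i \sqrt{3} \left(-2 + \frac{1}{8}\right)}{2} + 44\right) 77 = \left(\frac{1}{2} i \sqrt{3} \left(- \frac{15}{8}\right) + 44\right) 77 = \left(- \frac{15 i \sqrt{3}}{16} + 44\right) 77 = \left(44 - \frac{15 i \sqrt{3}}{16}\right) 77 = 3388 - \frac{1155 i \sqrt{3}}{16}$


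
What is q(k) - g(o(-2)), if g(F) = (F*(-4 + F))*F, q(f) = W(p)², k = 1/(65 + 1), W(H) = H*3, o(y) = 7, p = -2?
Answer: -111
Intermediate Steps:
W(H) = 3*H
k = 1/66 ≈ 0.015152
q(f) = 36 (q(f) = (3*(-2))² = (-6)² = 36)
g(F) = F²*(-4 + F)
q(k) - g(o(-2)) = 36 - 7²*(-4 + 7) = 36 - 49*3 = 36 - 1*147 = 36 - 147 = -111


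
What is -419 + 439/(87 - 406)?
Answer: -134100/319 ≈ -420.38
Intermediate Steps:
-419 + 439/(87 - 406) = -419 + 439/(-319) = -419 + 439*(-1/319) = -419 - 439/319 = -134100/319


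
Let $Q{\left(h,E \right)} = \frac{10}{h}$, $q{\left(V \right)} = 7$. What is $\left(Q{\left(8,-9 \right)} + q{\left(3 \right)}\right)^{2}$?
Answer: $\frac{1089}{16} \approx 68.063$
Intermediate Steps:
$\left(Q{\left(8,-9 \right)} + q{\left(3 \right)}\right)^{2} = \left(\frac{10}{8} + 7\right)^{2} = \left(10 \cdot \frac{1}{8} + 7\right)^{2} = \left(\frac{5}{4} + 7\right)^{2} = \left(\frac{33}{4}\right)^{2} = \frac{1089}{16}$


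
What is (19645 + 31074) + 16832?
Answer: 67551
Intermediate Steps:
(19645 + 31074) + 16832 = 50719 + 16832 = 67551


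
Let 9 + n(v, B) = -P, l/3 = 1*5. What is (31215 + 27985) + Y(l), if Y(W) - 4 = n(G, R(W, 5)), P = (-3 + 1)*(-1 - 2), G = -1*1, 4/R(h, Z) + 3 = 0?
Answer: 59189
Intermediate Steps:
R(h, Z) = -4/3 (R(h, Z) = 4/(-3 + 0) = 4/(-3) = 4*(-⅓) = -4/3)
G = -1
l = 15 (l = 3*(1*5) = 3*5 = 15)
P = 6 (P = -2*(-3) = 6)
n(v, B) = -15 (n(v, B) = -9 - 1*6 = -9 - 6 = -15)
Y(W) = -11 (Y(W) = 4 - 15 = -11)
(31215 + 27985) + Y(l) = (31215 + 27985) - 11 = 59200 - 11 = 59189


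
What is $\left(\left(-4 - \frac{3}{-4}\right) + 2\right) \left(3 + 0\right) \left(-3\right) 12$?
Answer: $135$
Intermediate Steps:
$\left(\left(-4 - \frac{3}{-4}\right) + 2\right) \left(3 + 0\right) \left(-3\right) 12 = \left(\left(-4 - - \frac{3}{4}\right) + 2\right) 3 \left(-3\right) 12 = \left(\left(-4 + \frac{3}{4}\right) + 2\right) \left(-9\right) 12 = \left(- \frac{13}{4} + 2\right) \left(-9\right) 12 = \left(- \frac{5}{4}\right) \left(-9\right) 12 = \frac{45}{4} \cdot 12 = 135$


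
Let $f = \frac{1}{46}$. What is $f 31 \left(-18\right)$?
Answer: $- \frac{279}{23} \approx -12.13$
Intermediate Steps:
$f = \frac{1}{46} \approx 0.021739$
$f 31 \left(-18\right) = \frac{1}{46} \cdot 31 \left(-18\right) = \frac{31}{46} \left(-18\right) = - \frac{279}{23}$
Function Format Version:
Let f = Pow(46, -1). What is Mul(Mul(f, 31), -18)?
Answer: Rational(-279, 23) ≈ -12.130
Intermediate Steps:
f = Rational(1, 46) ≈ 0.021739
Mul(Mul(f, 31), -18) = Mul(Mul(Rational(1, 46), 31), -18) = Mul(Rational(31, 46), -18) = Rational(-279, 23)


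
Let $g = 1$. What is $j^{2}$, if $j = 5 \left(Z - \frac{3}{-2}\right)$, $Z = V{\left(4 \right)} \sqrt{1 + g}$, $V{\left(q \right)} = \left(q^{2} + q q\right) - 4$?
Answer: $\frac{157025}{4} + 2100 \sqrt{2} \approx 42226.0$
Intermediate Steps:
$V{\left(q \right)} = -4 + 2 q^{2}$ ($V{\left(q \right)} = \left(q^{2} + q^{2}\right) - 4 = 2 q^{2} - 4 = -4 + 2 q^{2}$)
$Z = 28 \sqrt{2}$ ($Z = \left(-4 + 2 \cdot 4^{2}\right) \sqrt{1 + 1} = \left(-4 + 2 \cdot 16\right) \sqrt{2} = \left(-4 + 32\right) \sqrt{2} = 28 \sqrt{2} \approx 39.598$)
$j = \frac{15}{2} + 140 \sqrt{2}$ ($j = 5 \left(28 \sqrt{2} - \frac{3}{-2}\right) = 5 \left(28 \sqrt{2} - - \frac{3}{2}\right) = 5 \left(28 \sqrt{2} + \frac{3}{2}\right) = 5 \left(\frac{3}{2} + 28 \sqrt{2}\right) = \frac{15}{2} + 140 \sqrt{2} \approx 205.49$)
$j^{2} = \left(\frac{15}{2} + 140 \sqrt{2}\right)^{2}$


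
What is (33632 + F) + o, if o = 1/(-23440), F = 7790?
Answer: 970931679/23440 ≈ 41422.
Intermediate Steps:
o = -1/23440 ≈ -4.2662e-5
(33632 + F) + o = (33632 + 7790) - 1/23440 = 41422 - 1/23440 = 970931679/23440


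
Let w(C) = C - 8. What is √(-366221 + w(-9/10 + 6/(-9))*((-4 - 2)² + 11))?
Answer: I*√330003570/30 ≈ 605.53*I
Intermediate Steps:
w(C) = -8 + C
√(-366221 + w(-9/10 + 6/(-9))*((-4 - 2)² + 11)) = √(-366221 + (-8 + (-9/10 + 6/(-9)))*((-4 - 2)² + 11)) = √(-366221 + (-8 + (-9*⅒ + 6*(-⅑)))*((-6)² + 11)) = √(-366221 + (-8 + (-9/10 - ⅔))*(36 + 11)) = √(-366221 + (-8 - 47/30)*47) = √(-366221 - 287/30*47) = √(-366221 - 13489/30) = √(-11000119/30) = I*√330003570/30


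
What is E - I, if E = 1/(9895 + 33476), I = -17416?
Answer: 755349337/43371 ≈ 17416.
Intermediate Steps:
E = 1/43371 ≈ 2.3057e-5
E - I = 1/43371 - 1*(-17416) = 1/43371 + 17416 = 755349337/43371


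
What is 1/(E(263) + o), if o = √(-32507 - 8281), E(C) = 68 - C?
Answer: -65/26271 - 2*I*√1133/26271 ≈ -0.0024742 - 0.0025625*I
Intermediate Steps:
o = 6*I*√1133 (o = √(-40788) = 6*I*√1133 ≈ 201.96*I)
1/(E(263) + o) = 1/((68 - 1*263) + 6*I*√1133) = 1/((68 - 263) + 6*I*√1133) = 1/(-195 + 6*I*√1133)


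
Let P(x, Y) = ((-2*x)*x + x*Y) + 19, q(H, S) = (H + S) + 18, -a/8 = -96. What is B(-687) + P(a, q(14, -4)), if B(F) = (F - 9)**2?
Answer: -673709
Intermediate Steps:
a = 768 (a = -8*(-96) = 768)
q(H, S) = 18 + H + S
P(x, Y) = 19 - 2*x**2 + Y*x (P(x, Y) = (-2*x**2 + Y*x) + 19 = 19 - 2*x**2 + Y*x)
B(F) = (-9 + F)**2
B(-687) + P(a, q(14, -4)) = (-9 - 687)**2 + (19 - 2*768**2 + (18 + 14 - 4)*768) = (-696)**2 + (19 - 2*589824 + 28*768) = 484416 + (19 - 1179648 + 21504) = 484416 - 1158125 = -673709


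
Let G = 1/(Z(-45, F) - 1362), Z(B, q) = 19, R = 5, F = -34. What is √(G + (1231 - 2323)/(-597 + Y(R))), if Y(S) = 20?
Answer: √1136003252869/774911 ≈ 1.3754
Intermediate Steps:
G = -1/1343 (G = 1/(19 - 1362) = 1/(-1343) = -1/1343 ≈ -0.00074460)
√(G + (1231 - 2323)/(-597 + Y(R))) = √(-1/1343 + (1231 - 2323)/(-597 + 20)) = √(-1/1343 - 1092/(-577)) = √(-1/1343 - 1092*(-1/577)) = √(-1/1343 + 1092/577) = √(1465979/774911) = √1136003252869/774911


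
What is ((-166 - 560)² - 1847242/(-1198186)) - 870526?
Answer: -205757567229/599093 ≈ -3.4345e+5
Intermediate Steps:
((-166 - 560)² - 1847242/(-1198186)) - 870526 = ((-726)² - 1847242*(-1/1198186)) - 870526 = (527076 + 923621/599093) - 870526 = 315768465689/599093 - 870526 = -205757567229/599093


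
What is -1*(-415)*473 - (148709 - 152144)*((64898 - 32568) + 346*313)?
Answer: 483253475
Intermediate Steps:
-1*(-415)*473 - (148709 - 152144)*((64898 - 32568) + 346*313) = 415*473 - (-3435)*(32330 + 108298) = 196295 - (-3435)*140628 = 196295 - 1*(-483057180) = 196295 + 483057180 = 483253475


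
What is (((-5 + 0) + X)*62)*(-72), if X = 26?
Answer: -93744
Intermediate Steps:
(((-5 + 0) + X)*62)*(-72) = (((-5 + 0) + 26)*62)*(-72) = ((-5 + 26)*62)*(-72) = (21*62)*(-72) = 1302*(-72) = -93744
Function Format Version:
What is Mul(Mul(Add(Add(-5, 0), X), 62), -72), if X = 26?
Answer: -93744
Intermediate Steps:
Mul(Mul(Add(Add(-5, 0), X), 62), -72) = Mul(Mul(Add(Add(-5, 0), 26), 62), -72) = Mul(Mul(Add(-5, 26), 62), -72) = Mul(Mul(21, 62), -72) = Mul(1302, -72) = -93744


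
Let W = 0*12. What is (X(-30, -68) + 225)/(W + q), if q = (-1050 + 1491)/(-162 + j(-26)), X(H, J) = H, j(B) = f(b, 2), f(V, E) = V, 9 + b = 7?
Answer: -10660/147 ≈ -72.517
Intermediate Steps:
b = -2 (b = -9 + 7 = -2)
j(B) = -2
W = 0
q = -441/164 (q = (-1050 + 1491)/(-162 - 2) = 441/(-164) = 441*(-1/164) = -441/164 ≈ -2.6890)
(X(-30, -68) + 225)/(W + q) = (-30 + 225)/(0 - 441/164) = 195/(-441/164) = 195*(-164/441) = -10660/147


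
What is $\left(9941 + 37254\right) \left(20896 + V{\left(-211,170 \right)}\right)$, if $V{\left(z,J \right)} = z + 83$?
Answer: $980145760$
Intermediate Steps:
$V{\left(z,J \right)} = 83 + z$
$\left(9941 + 37254\right) \left(20896 + V{\left(-211,170 \right)}\right) = \left(9941 + 37254\right) \left(20896 + \left(83 - 211\right)\right) = 47195 \left(20896 - 128\right) = 47195 \cdot 20768 = 980145760$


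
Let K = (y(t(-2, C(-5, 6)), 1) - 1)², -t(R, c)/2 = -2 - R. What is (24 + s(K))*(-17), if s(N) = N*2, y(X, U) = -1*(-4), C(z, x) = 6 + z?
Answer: -714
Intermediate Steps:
t(R, c) = 4 + 2*R (t(R, c) = -2*(-2 - R) = 4 + 2*R)
y(X, U) = 4
K = 9 (K = (4 - 1)² = 3² = 9)
s(N) = 2*N
(24 + s(K))*(-17) = (24 + 2*9)*(-17) = (24 + 18)*(-17) = 42*(-17) = -714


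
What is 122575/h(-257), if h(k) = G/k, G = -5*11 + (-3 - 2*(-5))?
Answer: 31501775/48 ≈ 6.5629e+5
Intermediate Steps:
G = -48 (G = -55 + (-3 + 10) = -55 + 7 = -48)
h(k) = -48/k
122575/h(-257) = 122575/((-48/(-257))) = 122575/((-48*(-1/257))) = 122575/(48/257) = 122575*(257/48) = 31501775/48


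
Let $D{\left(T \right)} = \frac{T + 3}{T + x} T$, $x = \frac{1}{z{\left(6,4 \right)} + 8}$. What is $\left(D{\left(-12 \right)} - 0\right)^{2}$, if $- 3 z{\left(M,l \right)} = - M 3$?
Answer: $\frac{2286144}{27889} \approx 81.973$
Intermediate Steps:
$z{\left(M,l \right)} = M$ ($z{\left(M,l \right)} = - \frac{\left(-1\right) M 3}{3} = - \frac{\left(-1\right) 3 M}{3} = - \frac{\left(-3\right) M}{3} = M$)
$x = \frac{1}{14}$ ($x = \frac{1}{6 + 8} = \frac{1}{14} \approx 0.071429$)
$D{\left(T \right)} = \frac{T \left(3 + T\right)}{\frac{1}{14} + T}$ ($D{\left(T \right)} = \frac{T + 3}{T + \frac{1}{14}} T = \frac{3 + T}{\frac{1}{14} + T} T = \frac{T \left(3 + T\right)}{\frac{1}{14} + T}$)
$\left(D{\left(-12 \right)} - 0\right)^{2} = \left(14 \left(-12\right) \frac{1}{1 + 14 \left(-12\right)} \left(3 - 12\right) - 0\right)^{2} = \left(14 \left(-12\right) \frac{1}{1 - 168} \left(-9\right) + \left(-20 + 20\right)\right)^{2} = \left(14 \left(-12\right) \frac{1}{-167} \left(-9\right) + 0\right)^{2} = \left(14 \left(-12\right) \left(- \frac{1}{167}\right) \left(-9\right) + 0\right)^{2} = \left(- \frac{1512}{167} + 0\right)^{2} = \left(- \frac{1512}{167}\right)^{2} = \frac{2286144}{27889}$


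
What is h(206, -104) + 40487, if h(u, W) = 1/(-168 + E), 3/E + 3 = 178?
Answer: 1190196164/29397 ≈ 40487.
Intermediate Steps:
E = 3/175 (E = 3/(-3 + 178) = 3/175 ≈ 0.017143)
h(u, W) = -175/29397 (h(u, W) = 1/(-168 + 3/175) = 1/(-29397/175) = -175/29397)
h(206, -104) + 40487 = -175/29397 + 40487 = 1190196164/29397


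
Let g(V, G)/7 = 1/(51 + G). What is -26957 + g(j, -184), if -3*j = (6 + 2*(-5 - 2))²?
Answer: -512184/19 ≈ -26957.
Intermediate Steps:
j = -64/3 (j = -(6 + 2*(-5 - 2))²/3 = -(6 + 2*(-7))²/3 = -(6 - 14)²/3 = -⅓*(-8)² = -⅓*64 = -64/3 ≈ -21.333)
g(V, G) = 7/(51 + G)
-26957 + g(j, -184) = -26957 + 7/(51 - 184) = -26957 + 7/(-133) = -26957 + 7*(-1/133) = -26957 - 1/19 = -512184/19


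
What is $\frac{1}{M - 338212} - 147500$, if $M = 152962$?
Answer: $- \frac{27324375001}{185250} \approx -1.475 \cdot 10^{5}$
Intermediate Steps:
$\frac{1}{M - 338212} - 147500 = \frac{1}{152962 - 338212} - 147500 = \frac{1}{-185250} - 147500 = - \frac{1}{185250} - 147500 = - \frac{27324375001}{185250}$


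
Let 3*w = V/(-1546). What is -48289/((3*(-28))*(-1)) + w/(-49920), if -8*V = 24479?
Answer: -573348831101/997355520 ≈ -574.87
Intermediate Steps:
V = -24479/8 (V = -1/8*24479 = -24479/8 ≈ -3059.9)
w = 24479/37104 (w = (-24479/8/(-1546))/3 = (-24479/8*(-1/1546))/3 = (1/3)*(24479/12368) = 24479/37104 ≈ 0.65974)
-48289/((3*(-28))*(-1)) + w/(-49920) = -48289/((3*(-28))*(-1)) + (24479/37104)/(-49920) = -48289/((-84*(-1))) + (24479/37104)*(-1/49920) = -48289/84 - 1883/142479360 = -573348831101/997355520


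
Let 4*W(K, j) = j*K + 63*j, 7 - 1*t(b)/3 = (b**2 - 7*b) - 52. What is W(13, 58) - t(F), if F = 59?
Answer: 10129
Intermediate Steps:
t(b) = 177 - 3*b**2 + 21*b (t(b) = 21 - 3*((b**2 - 7*b) - 52) = 21 - 3*(-52 + b**2 - 7*b) = 21 + (156 - 3*b**2 + 21*b) = 177 - 3*b**2 + 21*b)
W(K, j) = 63*j/4 + K*j/4 (W(K, j) = (j*K + 63*j)/4 = (K*j + 63*j)/4 = (63*j + K*j)/4 = 63*j/4 + K*j/4)
W(13, 58) - t(F) = (1/4)*58*(63 + 13) - (177 - 3*59**2 + 21*59) = (1/4)*58*76 - (177 - 3*3481 + 1239) = 1102 - (177 - 10443 + 1239) = 1102 - 1*(-9027) = 1102 + 9027 = 10129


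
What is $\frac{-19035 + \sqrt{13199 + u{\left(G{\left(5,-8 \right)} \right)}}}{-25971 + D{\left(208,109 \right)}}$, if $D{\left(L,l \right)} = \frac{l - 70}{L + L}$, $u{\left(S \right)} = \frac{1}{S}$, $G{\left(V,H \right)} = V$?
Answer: $\frac{67680}{92341} - \frac{64 \sqrt{82495}}{4155345} \approx 0.72851$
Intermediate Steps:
$D{\left(L,l \right)} = \frac{-70 + l}{2 L}$
$\frac{-19035 + \sqrt{13199 + u{\left(G{\left(5,-8 \right)} \right)}}}{-25971 + D{\left(208,109 \right)}} = \frac{-19035 + \sqrt{13199 + \frac{1}{5}}}{-25971 + \frac{-70 + 109}{2 \cdot 208}} = \frac{-19035 + \sqrt{13199 + \frac{1}{5}}}{-25971 + \frac{1}{2} \cdot \frac{1}{208} \cdot 39} = \frac{-19035 + \sqrt{\frac{65996}{5}}}{-25971 + \frac{3}{32}} = \frac{-19035 + \frac{2 \sqrt{82495}}{5}}{- \frac{831069}{32}} = \left(-19035 + \frac{2 \sqrt{82495}}{5}\right) \left(- \frac{32}{831069}\right) = \frac{67680}{92341} - \frac{64 \sqrt{82495}}{4155345}$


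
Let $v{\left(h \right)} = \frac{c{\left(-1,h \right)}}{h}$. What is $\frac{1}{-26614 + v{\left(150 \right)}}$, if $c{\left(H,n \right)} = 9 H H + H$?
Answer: $- \frac{75}{1996046} \approx -3.7574 \cdot 10^{-5}$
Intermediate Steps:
$c{\left(H,n \right)} = H + 9 H^{2}$ ($c{\left(H,n \right)} = 9 H^{2} + H = H + 9 H^{2}$)
$v{\left(h \right)} = \frac{8}{h}$ ($v{\left(h \right)} = \frac{\left(-1\right) \left(1 + 9 \left(-1\right)\right)}{h} = \frac{\left(-1\right) \left(1 - 9\right)}{h} = \frac{\left(-1\right) \left(-8\right)}{h} = \frac{8}{h}$)
$\frac{1}{-26614 + v{\left(150 \right)}} = \frac{1}{-26614 + \frac{8}{150}} = \frac{1}{-26614 + 8 \cdot \frac{1}{150}} = \frac{1}{-26614 + \frac{4}{75}} = \frac{1}{- \frac{1996046}{75}} = - \frac{75}{1996046}$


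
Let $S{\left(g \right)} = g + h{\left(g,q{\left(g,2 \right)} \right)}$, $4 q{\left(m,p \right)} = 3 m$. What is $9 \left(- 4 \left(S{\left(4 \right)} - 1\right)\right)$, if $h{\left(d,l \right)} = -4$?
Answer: $36$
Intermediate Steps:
$q{\left(m,p \right)} = \frac{3 m}{4}$
$S{\left(g \right)} = -4 + g$ ($S{\left(g \right)} = g - 4 = -4 + g$)
$9 \left(- 4 \left(S{\left(4 \right)} - 1\right)\right) = 9 \left(- 4 \left(\left(-4 + 4\right) - 1\right)\right) = 9 \left(- 4 \left(0 - 1\right)\right) = 9 \left(\left(-4\right) \left(-1\right)\right) = 9 \cdot 4 = 36$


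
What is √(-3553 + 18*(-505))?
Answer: I*√12643 ≈ 112.44*I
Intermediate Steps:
√(-3553 + 18*(-505)) = √(-3553 - 9090) = √(-12643) = I*√12643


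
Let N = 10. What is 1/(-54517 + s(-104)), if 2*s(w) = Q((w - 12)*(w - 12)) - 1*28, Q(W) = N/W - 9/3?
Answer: -13456/733789315 ≈ -1.8338e-5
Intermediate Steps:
Q(W) = -3 + 10/W (Q(W) = 10/W - 9/3 = 10/W - 9*⅓ = 10/W - 3 = -3 + 10/W)
s(w) = -31/2 + 5/(-12 + w)² (s(w) = ((-3 + 10/(((w - 12)*(w - 12)))) - 1*28)/2 = ((-3 + 10/(((-12 + w)*(-12 + w)))) - 28)/2 = ((-3 + 10/((-12 + w)²)) - 28)/2 = ((-3 + 10/(-12 + w)²) - 28)/2 = (-31 + 10/(-12 + w)²)/2 = -31/2 + 5/(-12 + w)²)
1/(-54517 + s(-104)) = 1/(-54517 + (-31/2 + 5/(-12 - 104)²)) = 1/(-54517 + (-31/2 + 5/(-116)²)) = 1/(-54517 + (-31/2 + 5*(1/13456))) = 1/(-54517 + (-31/2 + 5/13456)) = 1/(-54517 - 208563/13456) = 1/(-733789315/13456) = -13456/733789315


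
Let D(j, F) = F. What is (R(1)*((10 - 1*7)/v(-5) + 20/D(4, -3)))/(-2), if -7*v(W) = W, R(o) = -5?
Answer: -37/6 ≈ -6.1667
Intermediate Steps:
v(W) = -W/7
(R(1)*((10 - 1*7)/v(-5) + 20/D(4, -3)))/(-2) = -5*((10 - 1*7)/((-⅐*(-5))) + 20/(-3))/(-2) = -5*((10 - 7)/(5/7) + 20*(-⅓))*(-½) = -5*(3*(7/5) - 20/3)*(-½) = -5*(21/5 - 20/3)*(-½) = -5*(-37/15)*(-½) = (37/3)*(-½) = -37/6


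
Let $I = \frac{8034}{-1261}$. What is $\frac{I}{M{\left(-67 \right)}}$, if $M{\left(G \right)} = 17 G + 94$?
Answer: $\frac{618}{101365} \approx 0.0060968$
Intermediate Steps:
$M{\left(G \right)} = 94 + 17 G$
$I = - \frac{618}{97}$ ($I = 8034 \left(- \frac{1}{1261}\right) = - \frac{618}{97} \approx -6.3711$)
$\frac{I}{M{\left(-67 \right)}} = - \frac{618}{97 \left(94 + 17 \left(-67\right)\right)} = - \frac{618}{97 \left(94 - 1139\right)} = - \frac{618}{97 \left(-1045\right)} = \left(- \frac{618}{97}\right) \left(- \frac{1}{1045}\right) = \frac{618}{101365}$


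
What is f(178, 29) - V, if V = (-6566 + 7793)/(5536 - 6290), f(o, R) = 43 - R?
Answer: 11783/754 ≈ 15.627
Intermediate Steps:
V = -1227/754 (V = 1227/(-754) = 1227*(-1/754) = -1227/754 ≈ -1.6273)
f(178, 29) - V = (43 - 1*29) - 1*(-1227/754) = (43 - 29) + 1227/754 = 14 + 1227/754 = 11783/754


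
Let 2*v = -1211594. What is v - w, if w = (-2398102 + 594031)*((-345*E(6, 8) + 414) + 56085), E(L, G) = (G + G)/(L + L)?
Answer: 101097728972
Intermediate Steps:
v = -605797 (v = (1/2)*(-1211594) = -605797)
E(L, G) = G/L (E(L, G) = (2*G)/((2*L)) = (2*G)*(1/(2*L)) = G/L)
w = -101098334769 (w = (-2398102 + 594031)*((-2760/6 + 414) + 56085) = -1804071*((-2760/6 + 414) + 56085) = -1804071*((-345*4/3 + 414) + 56085) = -1804071*((-460 + 414) + 56085) = -1804071*(-46 + 56085) = -1804071*56039 = -101098334769)
v - w = -605797 - 1*(-101098334769) = -605797 + 101098334769 = 101097728972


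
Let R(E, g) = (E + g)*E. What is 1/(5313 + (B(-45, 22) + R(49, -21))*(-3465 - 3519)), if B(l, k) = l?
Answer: -1/9262455 ≈ -1.0796e-7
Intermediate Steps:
R(E, g) = E*(E + g)
1/(5313 + (B(-45, 22) + R(49, -21))*(-3465 - 3519)) = 1/(5313 + (-45 + 49*(49 - 21))*(-3465 - 3519)) = 1/(5313 + (-45 + 49*28)*(-6984)) = 1/(5313 + (-45 + 1372)*(-6984)) = 1/(5313 + 1327*(-6984)) = 1/(5313 - 9267768) = 1/(-9262455) = -1/9262455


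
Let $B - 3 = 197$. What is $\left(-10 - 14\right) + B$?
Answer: $176$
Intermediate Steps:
$B = 200$ ($B = 3 + 197 = 200$)
$\left(-10 - 14\right) + B = \left(-10 - 14\right) + 200 = -24 + 200 = 176$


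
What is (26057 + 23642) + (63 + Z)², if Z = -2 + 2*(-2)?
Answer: 52948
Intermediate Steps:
Z = -6 (Z = -2 - 4 = -6)
(26057 + 23642) + (63 + Z)² = (26057 + 23642) + (63 - 6)² = 49699 + 57² = 49699 + 3249 = 52948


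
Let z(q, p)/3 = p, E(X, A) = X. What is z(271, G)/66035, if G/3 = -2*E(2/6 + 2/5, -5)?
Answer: -66/330175 ≈ -0.00019989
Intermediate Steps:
G = -22/5 (G = 3*(-2*(2/6 + 2/5)) = 3*(-2*(2*(1/6) + 2*(1/5))) = 3*(-2*(1/3 + 2/5)) = 3*(-2*11/15) = 3*(-22/15) = -22/5 ≈ -4.4000)
z(q, p) = 3*p
z(271, G)/66035 = (3*(-22/5))/66035 = -66/5*1/66035 = -66/330175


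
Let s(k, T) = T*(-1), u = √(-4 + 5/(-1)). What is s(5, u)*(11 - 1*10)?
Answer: -3*I ≈ -3.0*I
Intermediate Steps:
u = 3*I (u = √(-4 + 5*(-1)) = √(-4 - 5) = √(-9) = 3*I ≈ 3.0*I)
s(k, T) = -T
s(5, u)*(11 - 1*10) = (-3*I)*(11 - 1*10) = (-3*I)*(11 - 10) = -3*I*1 = -3*I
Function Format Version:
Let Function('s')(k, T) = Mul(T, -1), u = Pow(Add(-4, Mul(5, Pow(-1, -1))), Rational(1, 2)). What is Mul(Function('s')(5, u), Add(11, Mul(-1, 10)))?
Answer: Mul(-3, I) ≈ Mul(-3.0000, I)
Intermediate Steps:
u = Mul(3, I) (u = Pow(Add(-4, Mul(5, -1)), Rational(1, 2)) = Pow(Add(-4, -5), Rational(1, 2)) = Pow(-9, Rational(1, 2)) = Mul(3, I) ≈ Mul(3.0000, I))
Function('s')(k, T) = Mul(-1, T)
Mul(Function('s')(5, u), Add(11, Mul(-1, 10))) = Mul(Mul(-1, Mul(3, I)), Add(11, Mul(-1, 10))) = Mul(Mul(-3, I), Add(11, -10)) = Mul(Mul(-3, I), 1) = Mul(-3, I)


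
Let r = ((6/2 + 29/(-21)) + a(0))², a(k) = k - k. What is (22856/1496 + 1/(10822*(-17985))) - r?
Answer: 879445075693/69484220190 ≈ 12.657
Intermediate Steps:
a(k) = 0
r = 1156/441 (r = ((6/2 + 29/(-21)) + 0)² = ((6*(½) + 29*(-1/21)) + 0)² = ((3 - 29/21) + 0)² = (34/21 + 0)² = (34/21)² = 1156/441 ≈ 2.6213)
(22856/1496 + 1/(10822*(-17985))) - r = (22856/1496 + 1/(10822*(-17985))) - 1*1156/441 = (22856*(1/1496) + (1/10822)*(-1/17985)) - 1156/441 = (2857/187 - 1/194633670) - 1156/441 = 50551672273/3308772390 - 1156/441 = 879445075693/69484220190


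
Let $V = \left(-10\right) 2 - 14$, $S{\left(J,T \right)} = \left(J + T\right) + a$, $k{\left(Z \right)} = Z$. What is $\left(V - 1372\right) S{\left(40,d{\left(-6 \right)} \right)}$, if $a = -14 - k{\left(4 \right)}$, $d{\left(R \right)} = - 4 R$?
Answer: $-64676$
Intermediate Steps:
$a = -18$ ($a = -14 - 4 = -18$)
$S{\left(J,T \right)} = -18 + J + T$ ($S{\left(J,T \right)} = \left(J + T\right) - 18 = -18 + J + T$)
$V = -34$ ($V = -20 - 14 = -34$)
$\left(V - 1372\right) S{\left(40,d{\left(-6 \right)} \right)} = \left(-34 - 1372\right) \left(-18 + 40 - -24\right) = - 1406 \left(-18 + 40 + 24\right) = \left(-1406\right) 46 = -64676$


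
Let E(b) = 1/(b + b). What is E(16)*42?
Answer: 21/16 ≈ 1.3125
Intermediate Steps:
E(b) = 1/(2*b)
E(16)*42 = ((1/2)/16)*42 = ((1/2)*(1/16))*42 = (1/32)*42 = 21/16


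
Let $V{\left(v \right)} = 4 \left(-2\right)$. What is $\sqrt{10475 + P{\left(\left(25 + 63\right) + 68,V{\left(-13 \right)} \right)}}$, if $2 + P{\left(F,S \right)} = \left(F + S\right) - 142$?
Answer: $\sqrt{10479} \approx 102.37$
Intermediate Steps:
$V{\left(v \right)} = -8$
$P{\left(F,S \right)} = -144 + F + S$ ($P{\left(F,S \right)} = -2 - \left(142 - F - S\right) = -2 + \left(-142 + F + S\right) = -144 + F + S$)
$\sqrt{10475 + P{\left(\left(25 + 63\right) + 68,V{\left(-13 \right)} \right)}} = \sqrt{10475 - -4} = \sqrt{10475 + 4} = \sqrt{10479}$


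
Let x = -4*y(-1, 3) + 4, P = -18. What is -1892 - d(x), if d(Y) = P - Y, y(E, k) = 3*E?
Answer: -1858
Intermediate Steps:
x = 16 (x = -12*(-1) + 4 = -4*(-3) + 4 = 12 + 4 = 16)
d(Y) = -18 - Y
-1892 - d(x) = -1892 - (-18 - 1*16) = -1892 - (-18 - 16) = -1892 - 1*(-34) = -1892 + 34 = -1858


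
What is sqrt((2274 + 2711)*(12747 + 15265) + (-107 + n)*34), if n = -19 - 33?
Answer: sqrt(139634414) ≈ 11817.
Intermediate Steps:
n = -52
sqrt((2274 + 2711)*(12747 + 15265) + (-107 + n)*34) = sqrt((2274 + 2711)*(12747 + 15265) + (-107 - 52)*34) = sqrt(4985*28012 - 159*34) = sqrt(139639820 - 5406) = sqrt(139634414)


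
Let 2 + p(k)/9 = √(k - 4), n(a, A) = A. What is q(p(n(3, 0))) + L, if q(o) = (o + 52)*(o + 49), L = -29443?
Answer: -28713 + 1170*I ≈ -28713.0 + 1170.0*I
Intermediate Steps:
p(k) = -18 + 9*√(-4 + k) (p(k) = -18 + 9*√(k - 4) = -18 + 9*√(-4 + k))
q(o) = (49 + o)*(52 + o) (q(o) = (52 + o)*(49 + o) = (49 + o)*(52 + o))
q(p(n(3, 0))) + L = (2548 + (-18 + 9*√(-4 + 0))² + 101*(-18 + 9*√(-4 + 0))) - 29443 = (2548 + (-18 + 9*√(-4))² + 101*(-18 + 9*√(-4))) - 29443 = (2548 + (-18 + 9*(2*I))² + 101*(-18 + 9*(2*I))) - 29443 = (2548 + (-18 + 18*I)² + 101*(-18 + 18*I)) - 29443 = (2548 + (-18 + 18*I)² + (-1818 + 1818*I)) - 29443 = (730 + (-18 + 18*I)² + 1818*I) - 29443 = -28713 + (-18 + 18*I)² + 1818*I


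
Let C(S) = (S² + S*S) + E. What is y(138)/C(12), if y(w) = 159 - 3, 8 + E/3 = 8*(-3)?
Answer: 13/16 ≈ 0.81250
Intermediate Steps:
E = -96 (E = -24 + 3*(8*(-3)) = -24 + 3*(-24) = -24 - 72 = -96)
y(w) = 156
C(S) = -96 + 2*S² (C(S) = (S² + S*S) - 96 = (S² + S²) - 96 = 2*S² - 96 = -96 + 2*S²)
y(138)/C(12) = 156/(-96 + 2*12²) = 156/(-96 + 2*144) = 156/(-96 + 288) = 156/192 = 156*(1/192) = 13/16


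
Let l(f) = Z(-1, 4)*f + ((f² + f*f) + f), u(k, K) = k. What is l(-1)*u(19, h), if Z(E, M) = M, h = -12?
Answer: -57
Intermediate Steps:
l(f) = 2*f² + 5*f (l(f) = 4*f + ((f² + f*f) + f) = 4*f + ((f² + f²) + f) = 4*f + (2*f² + f) = 4*f + (f + 2*f²) = 2*f² + 5*f)
l(-1)*u(19, h) = -(5 + 2*(-1))*19 = -(5 - 2)*19 = -1*3*19 = -3*19 = -57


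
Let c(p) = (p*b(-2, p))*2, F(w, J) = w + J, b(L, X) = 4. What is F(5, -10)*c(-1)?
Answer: 40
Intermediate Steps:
F(w, J) = J + w
c(p) = 8*p (c(p) = (p*4)*2 = (4*p)*2 = 8*p)
F(5, -10)*c(-1) = (-10 + 5)*(8*(-1)) = -5*(-8) = 40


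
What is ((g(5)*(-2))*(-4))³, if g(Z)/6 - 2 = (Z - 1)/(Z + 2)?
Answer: 644972544/343 ≈ 1.8804e+6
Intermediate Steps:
g(Z) = 12 + 6*(-1 + Z)/(2 + Z) (g(Z) = 12 + 6*((Z - 1)/(Z + 2)) = 12 + 6*((-1 + Z)/(2 + Z)) = 12 + 6*(-1 + Z)/(2 + Z))
((g(5)*(-2))*(-4))³ = (((18*(1 + 5)/(2 + 5))*(-2))*(-4))³ = (((18*6/7)*(-2))*(-4))³ = (((18*(⅐)*6)*(-2))*(-4))³ = (((108/7)*(-2))*(-4))³ = (-216/7*(-4))³ = (864/7)³ = 644972544/343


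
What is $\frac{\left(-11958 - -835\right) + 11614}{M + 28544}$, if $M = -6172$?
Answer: $\frac{491}{22372} \approx 0.021947$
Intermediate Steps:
$\frac{\left(-11958 - -835\right) + 11614}{M + 28544} = \frac{\left(-11958 - -835\right) + 11614}{-6172 + 28544} = \frac{\left(-11958 + 835\right) + 11614}{22372} = \left(-11123 + 11614\right) \frac{1}{22372} = 491 \cdot \frac{1}{22372} = \frac{491}{22372}$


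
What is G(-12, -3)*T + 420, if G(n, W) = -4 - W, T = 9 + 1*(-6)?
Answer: 417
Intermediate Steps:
T = 3 (T = 9 - 6 = 3)
G(-12, -3)*T + 420 = (-4 - 1*(-3))*3 + 420 = (-4 + 3)*3 + 420 = -1*3 + 420 = -3 + 420 = 417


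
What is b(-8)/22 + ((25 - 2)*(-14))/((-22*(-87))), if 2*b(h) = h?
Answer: -335/957 ≈ -0.35005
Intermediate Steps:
b(h) = h/2
b(-8)/22 + ((25 - 2)*(-14))/((-22*(-87))) = ((1/2)*(-8))/22 + ((25 - 2)*(-14))/((-22*(-87))) = -4*1/22 + (23*(-14))/1914 = -2/11 - 322*1/1914 = -2/11 - 161/957 = -335/957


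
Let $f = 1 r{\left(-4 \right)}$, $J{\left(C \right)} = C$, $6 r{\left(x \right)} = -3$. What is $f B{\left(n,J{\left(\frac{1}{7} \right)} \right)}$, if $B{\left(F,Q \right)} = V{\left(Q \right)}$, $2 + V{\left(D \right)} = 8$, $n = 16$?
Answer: $-3$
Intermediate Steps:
$r{\left(x \right)} = - \frac{1}{2}$ ($r{\left(x \right)} = \frac{1}{6} \left(-3\right) = - \frac{1}{2}$)
$V{\left(D \right)} = 6$ ($V{\left(D \right)} = -2 + 8 = 6$)
$f = - \frac{1}{2}$ ($f = 1 \left(- \frac{1}{2}\right) = - \frac{1}{2} \approx -0.5$)
$B{\left(F,Q \right)} = 6$
$f B{\left(n,J{\left(\frac{1}{7} \right)} \right)} = \left(- \frac{1}{2}\right) 6 = -3$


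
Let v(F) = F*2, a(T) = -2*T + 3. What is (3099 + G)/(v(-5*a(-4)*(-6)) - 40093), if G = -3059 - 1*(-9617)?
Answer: -9657/39433 ≈ -0.24490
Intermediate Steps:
a(T) = 3 - 2*T
v(F) = 2*F
G = 6558 (G = -3059 + 9617 = 6558)
(3099 + G)/(v(-5*a(-4)*(-6)) - 40093) = (3099 + 6558)/(2*(-5*(3 - 2*(-4))*(-6)) - 40093) = 9657/(2*(-5*(3 + 8)*(-6)) - 40093) = 9657/(2*(-5*11*(-6)) - 40093) = 9657/(2*(-55*(-6)) - 40093) = 9657/(2*330 - 40093) = 9657/(660 - 40093) = 9657/(-39433) = 9657*(-1/39433) = -9657/39433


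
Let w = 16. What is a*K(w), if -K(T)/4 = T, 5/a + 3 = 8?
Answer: -64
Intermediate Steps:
a = 1 (a = 5/(-3 + 8) = 5/5 = 5*(1/5) = 1)
K(T) = -4*T
a*K(w) = 1*(-4*16) = 1*(-64) = -64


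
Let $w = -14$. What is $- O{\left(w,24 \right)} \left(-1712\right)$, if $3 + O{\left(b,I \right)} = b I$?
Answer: $-580368$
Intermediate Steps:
$O{\left(b,I \right)} = -3 + I b$ ($O{\left(b,I \right)} = -3 + b I = -3 + I b$)
$- O{\left(w,24 \right)} \left(-1712\right) = - \left(-3 + 24 \left(-14\right)\right) \left(-1712\right) = - \left(-3 - 336\right) \left(-1712\right) = - \left(-339\right) \left(-1712\right) = \left(-1\right) 580368 = -580368$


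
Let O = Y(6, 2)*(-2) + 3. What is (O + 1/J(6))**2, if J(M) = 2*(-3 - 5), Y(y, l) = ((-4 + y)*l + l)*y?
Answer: 1221025/256 ≈ 4769.6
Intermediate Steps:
Y(y, l) = y*(l + l*(-4 + y)) (Y(y, l) = (l*(-4 + y) + l)*y = (l + l*(-4 + y))*y = y*(l + l*(-4 + y)))
J(M) = -16 (J(M) = 2*(-8) = -16)
O = -69 (O = (2*6*(-3 + 6))*(-2) + 3 = (2*6*3)*(-2) + 3 = 36*(-2) + 3 = -72 + 3 = -69)
(O + 1/J(6))**2 = (-69 + 1/(-16))**2 = (-69 - 1/16)**2 = (-1105/16)**2 = 1221025/256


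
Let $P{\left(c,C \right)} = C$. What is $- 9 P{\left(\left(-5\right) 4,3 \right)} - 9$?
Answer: $-36$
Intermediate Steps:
$- 9 P{\left(\left(-5\right) 4,3 \right)} - 9 = \left(-9\right) 3 - 9 = -27 - 9 = -36$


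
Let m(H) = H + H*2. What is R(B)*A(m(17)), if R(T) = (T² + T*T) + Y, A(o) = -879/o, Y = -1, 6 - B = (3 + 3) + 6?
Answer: -20803/17 ≈ -1223.7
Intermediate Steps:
m(H) = 3*H (m(H) = H + 2*H = 3*H)
B = -6 (B = 6 - ((3 + 3) + 6) = 6 - (6 + 6) = 6 - 1*12 = 6 - 12 = -6)
R(T) = -1 + 2*T² (R(T) = (T² + T*T) - 1 = (T² + T²) - 1 = 2*T² - 1 = -1 + 2*T²)
R(B)*A(m(17)) = (-1 + 2*(-6)²)*(-879/(3*17)) = (-1 + 2*36)*(-879/51) = (-1 + 72)*(-879*1/51) = 71*(-293/17) = -20803/17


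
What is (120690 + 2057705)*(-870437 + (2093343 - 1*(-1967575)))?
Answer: 6950127857995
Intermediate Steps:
(120690 + 2057705)*(-870437 + (2093343 - 1*(-1967575))) = 2178395*(-870437 + (2093343 + 1967575)) = 2178395*(-870437 + 4060918) = 2178395*3190481 = 6950127857995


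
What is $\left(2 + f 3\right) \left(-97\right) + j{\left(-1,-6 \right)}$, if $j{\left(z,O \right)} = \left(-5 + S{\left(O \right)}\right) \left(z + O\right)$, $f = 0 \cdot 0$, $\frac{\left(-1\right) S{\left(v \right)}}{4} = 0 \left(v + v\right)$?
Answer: $-159$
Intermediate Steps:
$S{\left(v \right)} = 0$ ($S{\left(v \right)} = - 4 \cdot 0 \left(v + v\right) = - 4 \cdot 0 \cdot 2 v = \left(-4\right) 0 = 0$)
$f = 0$
$j{\left(z,O \right)} = - 5 O - 5 z$ ($j{\left(z,O \right)} = \left(-5 + 0\right) \left(z + O\right) = - 5 \left(O + z\right) = - 5 O - 5 z$)
$\left(2 + f 3\right) \left(-97\right) + j{\left(-1,-6 \right)} = \left(2 + 0 \cdot 3\right) \left(-97\right) - -35 = \left(2 + 0\right) \left(-97\right) + \left(30 + 5\right) = 2 \left(-97\right) + 35 = -194 + 35 = -159$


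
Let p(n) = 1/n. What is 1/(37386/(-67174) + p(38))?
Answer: -1276306/676747 ≈ -1.8859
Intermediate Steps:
1/(37386/(-67174) + p(38)) = 1/(37386/(-67174) + 1/38) = 1/(37386*(-1/67174) + 1/38) = 1/(-18693/33587 + 1/38) = 1/(-676747/1276306) = -1276306/676747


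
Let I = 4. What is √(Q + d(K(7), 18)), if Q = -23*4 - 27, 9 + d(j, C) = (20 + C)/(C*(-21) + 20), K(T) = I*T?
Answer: I*√4104649/179 ≈ 11.318*I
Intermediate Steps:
K(T) = 4*T
d(j, C) = -9 + (20 + C)/(20 - 21*C) (d(j, C) = -9 + (20 + C)/(C*(-21) + 20) = -9 + (20 + C)/(-21*C + 20) = -9 + (20 + C)/(20 - 21*C))
Q = -119 (Q = -92 - 27 = -119)
√(Q + d(K(7), 18)) = √(-119 + 10*(16 - 19*18)/(-20 + 21*18)) = √(-119 + 10*(16 - 342)/(-20 + 378)) = √(-119 + 10*(-326)/358) = √(-119 + 10*(1/358)*(-326)) = √(-119 - 1630/179) = √(-22931/179) = I*√4104649/179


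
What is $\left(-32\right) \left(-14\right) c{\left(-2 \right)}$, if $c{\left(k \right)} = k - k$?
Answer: $0$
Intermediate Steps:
$c{\left(k \right)} = 0$
$\left(-32\right) \left(-14\right) c{\left(-2 \right)} = \left(-32\right) \left(-14\right) 0 = 448 \cdot 0 = 0$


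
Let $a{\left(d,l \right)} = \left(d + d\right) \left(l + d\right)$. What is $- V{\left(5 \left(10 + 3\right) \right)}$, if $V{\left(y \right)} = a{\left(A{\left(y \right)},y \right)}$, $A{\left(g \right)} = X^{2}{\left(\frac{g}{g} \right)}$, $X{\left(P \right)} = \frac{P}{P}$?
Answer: $-132$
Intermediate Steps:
$X{\left(P \right)} = 1$
$A{\left(g \right)} = 1$ ($A{\left(g \right)} = 1^{2} = 1$)
$a{\left(d,l \right)} = 2 d \left(d + l\right)$
$V{\left(y \right)} = 2 + 2 y$ ($V{\left(y \right)} = 2 \cdot 1 \left(1 + y\right) = 2 + 2 y$)
$- V{\left(5 \left(10 + 3\right) \right)} = - (2 + 2 \cdot 5 \left(10 + 3\right)) = - (2 + 2 \cdot 5 \cdot 13) = - (2 + 2 \cdot 65) = - (2 + 130) = \left(-1\right) 132 = -132$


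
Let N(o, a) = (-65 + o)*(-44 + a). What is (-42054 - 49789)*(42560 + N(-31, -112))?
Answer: -5284278848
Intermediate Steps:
(-42054 - 49789)*(42560 + N(-31, -112)) = (-42054 - 49789)*(42560 + (2860 - 65*(-112) - 44*(-31) - 112*(-31))) = -91843*(42560 + (2860 + 7280 + 1364 + 3472)) = -91843*(42560 + 14976) = -91843*57536 = -5284278848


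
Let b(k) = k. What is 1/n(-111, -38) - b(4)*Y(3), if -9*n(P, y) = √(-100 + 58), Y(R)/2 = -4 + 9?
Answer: -40 + 3*I*√42/14 ≈ -40.0 + 1.3887*I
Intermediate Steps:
Y(R) = 10 (Y(R) = 2*(-4 + 9) = 2*5 = 10)
n(P, y) = -I*√42/9 (n(P, y) = -√(-100 + 58)/9 = -I*√42/9)
1/n(-111, -38) - b(4)*Y(3) = 1/(-I*√42/9) - 4*10 = 3*I*√42/14 - 1*40 = 3*I*√42/14 - 40 = -40 + 3*I*√42/14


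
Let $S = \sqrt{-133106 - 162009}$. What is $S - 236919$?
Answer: $-236919 + i \sqrt{295115} \approx -2.3692 \cdot 10^{5} + 543.25 i$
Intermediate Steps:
$S = i \sqrt{295115}$ ($S = \sqrt{-295115} = i \sqrt{295115} \approx 543.25 i$)
$S - 236919 = i \sqrt{295115} - 236919 = -236919 + i \sqrt{295115}$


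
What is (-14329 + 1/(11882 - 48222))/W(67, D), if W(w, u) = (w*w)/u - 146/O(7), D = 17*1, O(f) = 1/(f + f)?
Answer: 8852169637/1099612060 ≈ 8.0503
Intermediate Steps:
O(f) = 1/(2*f)
D = 17
W(w, u) = -2044 + w²/u (W(w, u) = (w*w)/u - 146/((½)/7) = w²/u - 146/((½)*(⅐)) = w²/u - 146/1/14 = w²/u - 146*14 = w²/u - 2044 = -2044 + w²/u)
(-14329 + 1/(11882 - 48222))/W(67, D) = (-14329 + 1/(11882 - 48222))/(-2044 + 67²/17) = (-14329 + 1/(-36340))/(-2044 + (1/17)*4489) = (-14329 - 1/36340)/(-2044 + 4489/17) = -520715861/(36340*(-30259/17)) = -520715861/36340*(-17/30259) = 8852169637/1099612060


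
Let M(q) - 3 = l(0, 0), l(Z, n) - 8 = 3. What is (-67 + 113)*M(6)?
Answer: 644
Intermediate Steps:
l(Z, n) = 11 (l(Z, n) = 8 + 3 = 11)
M(q) = 14 (M(q) = 3 + 11 = 14)
(-67 + 113)*M(6) = (-67 + 113)*14 = 46*14 = 644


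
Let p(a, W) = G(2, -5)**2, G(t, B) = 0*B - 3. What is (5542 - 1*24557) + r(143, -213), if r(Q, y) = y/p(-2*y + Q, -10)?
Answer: -57116/3 ≈ -19039.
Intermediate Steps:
G(t, B) = -3 (G(t, B) = 0 - 3 = -3)
p(a, W) = 9 (p(a, W) = (-3)**2 = 9)
r(Q, y) = y/9
(5542 - 1*24557) + r(143, -213) = (5542 - 1*24557) + (1/9)*(-213) = (5542 - 24557) - 71/3 = -19015 - 71/3 = -57116/3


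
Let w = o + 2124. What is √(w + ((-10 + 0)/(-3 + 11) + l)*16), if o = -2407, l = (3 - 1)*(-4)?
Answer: I*√431 ≈ 20.761*I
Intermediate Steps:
l = -8 (l = 2*(-4) = -8)
w = -283 (w = -2407 + 2124 = -283)
√(w + ((-10 + 0)/(-3 + 11) + l)*16) = √(-283 + ((-10 + 0)/(-3 + 11) - 8)*16) = √(-283 + (-10/8 - 8)*16) = √(-283 + (-10*⅛ - 8)*16) = √(-283 + (-5/4 - 8)*16) = √(-283 - 37/4*16) = √(-283 - 148) = √(-431) = I*√431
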